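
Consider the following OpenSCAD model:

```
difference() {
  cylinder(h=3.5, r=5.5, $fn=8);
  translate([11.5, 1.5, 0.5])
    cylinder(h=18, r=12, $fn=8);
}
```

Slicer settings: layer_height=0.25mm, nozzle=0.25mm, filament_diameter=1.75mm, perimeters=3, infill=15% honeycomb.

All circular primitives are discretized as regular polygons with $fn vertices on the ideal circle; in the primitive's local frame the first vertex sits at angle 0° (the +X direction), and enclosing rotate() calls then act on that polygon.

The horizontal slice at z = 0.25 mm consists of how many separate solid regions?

1

At z = 0.25 mm: the r=5.5 cylinder gives a regular 8-gon of circumradius 5.5 (constant along its height); the cylinder at (11.5, 1.5) is not intersected at this z (z outside [0.5, 18.5]); After the difference (first − rest): none of the subtracted shapes is present at this height, so the r=5.5 cylinder is unchanged — 1 connected region. The result has 1 disconnected region.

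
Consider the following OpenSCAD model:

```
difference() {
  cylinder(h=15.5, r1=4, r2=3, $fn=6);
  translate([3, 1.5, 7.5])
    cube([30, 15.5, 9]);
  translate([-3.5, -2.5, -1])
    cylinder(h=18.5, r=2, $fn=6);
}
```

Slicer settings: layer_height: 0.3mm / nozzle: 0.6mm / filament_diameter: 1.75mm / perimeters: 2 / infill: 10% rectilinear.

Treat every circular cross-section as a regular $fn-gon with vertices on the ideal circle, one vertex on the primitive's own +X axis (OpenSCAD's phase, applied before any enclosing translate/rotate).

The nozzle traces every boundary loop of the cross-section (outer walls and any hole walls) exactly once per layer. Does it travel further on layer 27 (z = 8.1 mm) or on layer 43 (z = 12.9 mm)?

layer 27 (z = 8.1 mm)

Layer 27 (z = 8.1): the cone contributes a regular 6-gon of circumradius 3.477 (interpolated between r1=4 and r2=3 at t=0.523) (perimeter = 2·6·3.477·sin(180°/6) = 20.86 mm); the cube at (3, 1.5) (footprint 30×15.5) is included at this height (perimeter 91.00 mm); the cylinder at (-3.5, -2.5): section is a regular 6-gon, circumradius r=2 (perimeter = 2·6·2.000·sin(180°/6) = 12.00 mm); Subtracting the remaining from the first: starting from the cone, the 30×15.5 cube at (3, 1.5) misses the remaining region (no effect); the r=2 cylinder at (-3.5, -2.5) partially overlaps it — only the 1.05 mm² overlap (of its 10.39 mm²) is removed, clipping the outline — boundary = 21.40 mm. So its perimeter = 21.40 mm. Layer 43 (z = 12.9): the cone contributes a regular 6-gon of circumradius 3.168 (interpolated between r1=4 and r2=3 at t=0.832) (perimeter = 2·6·3.168·sin(180°/6) = 19.01 mm); the cube at (3, 1.5) (footprint 30×15.5) is included at this height (perimeter 91.00 mm); the cylinder at (-3.5, -2.5): section is a regular 6-gon, circumradius r=2 (perimeter = 2·6·2.000·sin(180°/6) = 12.00 mm); Subtracting the remaining from the first: starting from the cone, the 30×15.5 cube at (3, 1.5) misses the remaining region (no effect); the r=2 cylinder at (-3.5, -2.5) partially overlaps it — only the 0.41 mm² overlap (of its 10.39 mm²) is removed, clipping the outline — boundary = 19.23 mm. So its perimeter = 19.23 mm. Layer 27 is larger (21.40 vs 19.23 mm).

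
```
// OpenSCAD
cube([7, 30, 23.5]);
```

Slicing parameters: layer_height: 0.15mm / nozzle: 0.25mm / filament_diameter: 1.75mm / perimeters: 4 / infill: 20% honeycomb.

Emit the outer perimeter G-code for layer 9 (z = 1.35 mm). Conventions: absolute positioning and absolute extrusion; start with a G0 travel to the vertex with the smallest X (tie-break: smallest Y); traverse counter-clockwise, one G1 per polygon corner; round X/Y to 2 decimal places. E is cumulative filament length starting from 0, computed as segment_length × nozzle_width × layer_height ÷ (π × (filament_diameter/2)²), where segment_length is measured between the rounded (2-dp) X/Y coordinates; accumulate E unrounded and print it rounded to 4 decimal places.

At z = 1.35 mm: the cube (footprint 7×30) is included at this height. The outline is a single polygon with 4 vertices. Extrusion per mm of travel: 0.25 × 0.15 / (π × 0.875²) = 0.015591. Accumulating E over each segment gives final E = 1.1537.

G0 X0.00 Y0.00 Z1.35
G1 X7.00 Y0.00 E0.1091
G1 X7.00 Y30.00 E0.5769
G1 X0.00 Y30.00 E0.6860
G1 X0.00 Y0.00 E1.1537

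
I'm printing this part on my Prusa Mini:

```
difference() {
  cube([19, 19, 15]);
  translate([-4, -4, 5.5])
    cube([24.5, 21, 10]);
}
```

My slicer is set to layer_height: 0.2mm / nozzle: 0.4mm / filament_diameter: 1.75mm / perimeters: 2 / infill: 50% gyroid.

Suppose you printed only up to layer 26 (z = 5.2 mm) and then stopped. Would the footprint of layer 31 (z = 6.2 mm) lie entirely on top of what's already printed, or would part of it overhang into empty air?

Compare the two slices. At z = 5.2: the 19×19 cube contributes its full rectangle (area 361.00 mm²); the cube at (-4, -4) does not reach this height (z outside [5.5, 15.5]); Taking the first minus the rest: none of the subtracted shapes is present at this height, so the 19×19 cube is unchanged — area = 361.00 mm². At z = 6.2: the 19×19 cube contributes its full rectangle (area 361.00 mm²); the 24.5×21 cube at (-4, -4) contributes its full rectangle (area 514.50 mm²); Subtracting the remaining from the first: starting from the 19×19 cube (361.00 mm²), the 24.5×21 cube at (-4, -4) partially overlaps it — only the 323.00 mm² overlap (of its 514.50 mm²) is removed, clipping the outline — area = 38.00 mm². Checking containment: the cross-section at z = 6.2 is a subset of the cross-section at z = 5.2.

entirely on top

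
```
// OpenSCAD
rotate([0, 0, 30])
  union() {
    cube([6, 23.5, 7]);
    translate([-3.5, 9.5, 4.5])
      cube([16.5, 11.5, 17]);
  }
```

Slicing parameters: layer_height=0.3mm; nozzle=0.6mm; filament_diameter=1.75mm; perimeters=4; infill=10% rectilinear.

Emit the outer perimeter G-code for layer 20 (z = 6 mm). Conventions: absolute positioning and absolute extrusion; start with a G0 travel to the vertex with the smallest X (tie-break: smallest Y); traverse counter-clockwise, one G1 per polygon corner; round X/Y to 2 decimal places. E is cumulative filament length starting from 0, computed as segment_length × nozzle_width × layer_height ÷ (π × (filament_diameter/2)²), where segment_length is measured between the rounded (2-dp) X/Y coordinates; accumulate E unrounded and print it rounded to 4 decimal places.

At z = 6 mm: the cube is present — its section is the full 6×23.5 rectangle; the 16.5×11.5 cube at (-3.5, 9.5) contributes its full rectangle; Taking the union: the regions partially overlap (shared area 69.00 mm²), so overlapping operands fuse into one piece — 1 connected region; (whole slice rotated 30° about Z — lengths, areas and connectivity unchanged). The outline is a single polygon with 12 vertices. Extrusion per mm of travel: 0.6 × 0.3 / (π × 0.875²) = 0.074835. Accumulating E over each segment gives final E = 5.9867.

G0 X-13.53 Y16.44 Z6.00
G1 X-7.78 Y6.48 E0.8607
G1 X-4.75 Y8.23 E1.1225
G1 X0.00 Y0.00 E1.8336
G1 X5.20 Y3.00 E2.2829
G1 X0.45 Y11.23 E2.9940
G1 X6.51 Y14.73 E3.5177
G1 X0.76 Y24.69 E4.3784
G1 X-5.30 Y21.19 E4.9021
G1 X-6.55 Y23.35 E5.0888
G1 X-11.75 Y20.35 E5.5381
G1 X-10.50 Y18.19 E5.7248
G1 X-13.53 Y16.44 E5.9867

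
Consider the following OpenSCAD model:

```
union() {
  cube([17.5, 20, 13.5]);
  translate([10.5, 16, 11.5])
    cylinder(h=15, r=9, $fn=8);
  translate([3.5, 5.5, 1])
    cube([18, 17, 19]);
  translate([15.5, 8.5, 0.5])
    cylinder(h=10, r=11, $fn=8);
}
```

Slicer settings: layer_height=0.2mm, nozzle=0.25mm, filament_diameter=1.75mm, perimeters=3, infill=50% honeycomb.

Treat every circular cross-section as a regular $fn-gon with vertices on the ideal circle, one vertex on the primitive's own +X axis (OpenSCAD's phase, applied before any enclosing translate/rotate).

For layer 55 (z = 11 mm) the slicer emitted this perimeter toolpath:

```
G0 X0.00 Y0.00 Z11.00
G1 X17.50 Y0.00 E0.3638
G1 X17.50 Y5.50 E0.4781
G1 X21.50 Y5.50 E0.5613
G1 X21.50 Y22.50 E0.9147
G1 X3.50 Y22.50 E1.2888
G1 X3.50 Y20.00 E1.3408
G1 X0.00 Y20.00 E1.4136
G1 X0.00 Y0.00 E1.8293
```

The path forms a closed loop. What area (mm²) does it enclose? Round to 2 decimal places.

453.00 mm²

Apply the shoelace formula to the sequence of (X, Y) vertices; enclosed area = 453.00 mm².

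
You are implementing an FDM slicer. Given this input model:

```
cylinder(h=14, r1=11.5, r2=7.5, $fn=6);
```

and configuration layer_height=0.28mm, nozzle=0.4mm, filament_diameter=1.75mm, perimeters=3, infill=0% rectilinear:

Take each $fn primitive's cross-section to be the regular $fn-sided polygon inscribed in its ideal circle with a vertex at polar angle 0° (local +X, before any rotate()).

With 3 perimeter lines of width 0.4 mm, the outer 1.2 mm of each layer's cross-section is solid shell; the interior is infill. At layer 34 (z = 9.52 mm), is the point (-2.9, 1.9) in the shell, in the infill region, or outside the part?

At z = 9.52 mm: the cone contributes a regular 6-gon of circumradius 8.780 (interpolated between r1=11.5 and r2=7.5 at t=0.680). Overall, the cross-section is a single solid region. The nearest boundary edge runs (-4.39, 7.60)→(-8.78, 0.00); distance from the point to it = 4.14 mm. The point is inside the cross-section and 4.14 mm from the nearest boundary — more than the 1.2 mm shell width (3 × 0.4), so it's in the infill interior.

infill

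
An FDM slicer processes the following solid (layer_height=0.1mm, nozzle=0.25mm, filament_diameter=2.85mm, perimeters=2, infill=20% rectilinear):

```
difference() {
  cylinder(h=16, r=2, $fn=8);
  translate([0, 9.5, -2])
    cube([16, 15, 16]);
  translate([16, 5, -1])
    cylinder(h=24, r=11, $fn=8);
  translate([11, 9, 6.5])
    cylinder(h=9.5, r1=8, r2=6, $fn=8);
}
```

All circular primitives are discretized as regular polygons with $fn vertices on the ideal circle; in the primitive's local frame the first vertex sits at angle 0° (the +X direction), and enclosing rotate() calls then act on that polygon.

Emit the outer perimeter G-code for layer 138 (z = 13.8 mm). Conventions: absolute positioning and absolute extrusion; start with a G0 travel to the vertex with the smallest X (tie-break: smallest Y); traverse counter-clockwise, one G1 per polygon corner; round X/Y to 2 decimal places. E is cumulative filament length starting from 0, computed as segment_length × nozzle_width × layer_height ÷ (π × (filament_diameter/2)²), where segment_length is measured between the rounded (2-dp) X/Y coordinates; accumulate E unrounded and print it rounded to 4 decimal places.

At z = 13.8 mm: the cylinder: section is a regular 8-gon, circumradius r=2; the cube at (0, 9.5) (footprint 16×15) is included at this height; the cylinder at (16, 5): section is a regular 8-gon, circumradius r=11; the cone at (11, 9) (r1=8→r2=6) has section circumradius 6.463 here — a regular 8-gon; After the difference (first − rest): starting from the r=2 cylinder, the 16×15 cube at (0, 9.5) misses the remaining region (no effect); the r=11 cylinder at (16, 5) misses the remaining region (no effect); the cone at (11, 9) misses the remaining region (no effect) — 1 connected region. The outline is a single polygon with 8 vertices. Extrusion per mm of travel: 0.25 × 0.1 / (π × 1.425²) = 0.003919. Accumulating E over each segment gives final E = 0.0479.

G0 X-2.00 Y0.00 Z13.80
G1 X-1.41 Y-1.41 E0.0060
G1 X0.00 Y-2.00 E0.0120
G1 X1.41 Y-1.41 E0.0180
G1 X2.00 Y0.00 E0.0240
G1 X1.41 Y1.41 E0.0299
G1 X0.00 Y2.00 E0.0359
G1 X-1.41 Y1.41 E0.0419
G1 X-2.00 Y0.00 E0.0479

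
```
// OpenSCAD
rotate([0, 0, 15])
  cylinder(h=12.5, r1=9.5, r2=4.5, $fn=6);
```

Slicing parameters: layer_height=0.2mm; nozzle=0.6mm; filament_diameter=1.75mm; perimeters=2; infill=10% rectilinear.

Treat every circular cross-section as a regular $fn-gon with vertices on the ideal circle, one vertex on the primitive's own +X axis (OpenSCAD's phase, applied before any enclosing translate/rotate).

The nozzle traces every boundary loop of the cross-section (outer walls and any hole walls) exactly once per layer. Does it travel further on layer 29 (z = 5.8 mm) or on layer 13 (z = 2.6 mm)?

layer 13 (z = 2.6 mm)

Layer 29 (z = 5.8): the cone (r1=9.5→r2=4.5) has section circumradius 7.180 here — a regular 6-gon (perimeter = 2·6·7.180·sin(180°/6) = 43.08 mm); (rotated 15° about Z; rotation is an isometry so areas/perimeters/island counts are preserved). So its perimeter = 43.08 mm. Layer 13 (z = 2.6): the cone (r1=9.5→r2=4.5) has section circumradius 8.460 here — a regular 6-gon (perimeter = 2·6·8.460·sin(180°/6) = 50.76 mm); (rotated 15° about Z; rotation is an isometry so areas/perimeters/island counts are preserved). So its perimeter = 50.76 mm. Layer 13 is larger (50.76 vs 43.08 mm).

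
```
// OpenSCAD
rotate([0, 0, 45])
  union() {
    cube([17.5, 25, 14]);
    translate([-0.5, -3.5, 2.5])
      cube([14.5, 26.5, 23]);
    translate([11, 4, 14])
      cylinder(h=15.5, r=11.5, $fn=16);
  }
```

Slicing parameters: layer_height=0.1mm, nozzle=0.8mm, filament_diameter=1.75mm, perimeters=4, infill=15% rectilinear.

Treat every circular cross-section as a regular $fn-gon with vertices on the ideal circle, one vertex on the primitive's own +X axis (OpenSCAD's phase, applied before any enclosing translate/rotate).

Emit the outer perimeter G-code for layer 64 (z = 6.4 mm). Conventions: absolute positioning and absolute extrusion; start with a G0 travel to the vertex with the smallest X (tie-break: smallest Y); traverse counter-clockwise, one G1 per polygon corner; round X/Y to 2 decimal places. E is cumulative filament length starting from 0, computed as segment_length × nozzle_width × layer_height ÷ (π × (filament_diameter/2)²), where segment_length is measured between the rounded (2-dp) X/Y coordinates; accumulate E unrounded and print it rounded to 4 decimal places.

At z = 6.4 mm: the cube is present — its section is the full 17.5×25 rectangle; the 14.5×26.5 cube at (-0.5, -3.5) contributes its full rectangle; the cylinder at (11, 4) does not reach this height (z outside [14, 29.5]); Combining (union): the regions partially overlap (shared area 322.00 mm²), so overlapping operands fuse into one piece — 1 connected region; (rotated 45° about Z; rotation is an isometry so areas/perimeters/island counts are preserved). The outline is a single polygon with 8 vertices. Extrusion per mm of travel: 0.8 × 0.1 / (π × 0.875²) = 0.033260. Accumulating E over each segment gives final E = 3.0932.

G0 X-17.68 Y17.68 Z6.40
G1 X-16.26 Y16.26 E0.0668
G1 X-16.62 Y15.91 E0.0835
G1 X2.12 Y-2.83 E0.9650
G1 X12.37 Y7.42 E1.4471
G1 X9.90 Y9.90 E1.5635
G1 X12.37 Y12.37 E1.6797
G1 X-5.30 Y30.05 E2.5111
G1 X-17.68 Y17.68 E3.0932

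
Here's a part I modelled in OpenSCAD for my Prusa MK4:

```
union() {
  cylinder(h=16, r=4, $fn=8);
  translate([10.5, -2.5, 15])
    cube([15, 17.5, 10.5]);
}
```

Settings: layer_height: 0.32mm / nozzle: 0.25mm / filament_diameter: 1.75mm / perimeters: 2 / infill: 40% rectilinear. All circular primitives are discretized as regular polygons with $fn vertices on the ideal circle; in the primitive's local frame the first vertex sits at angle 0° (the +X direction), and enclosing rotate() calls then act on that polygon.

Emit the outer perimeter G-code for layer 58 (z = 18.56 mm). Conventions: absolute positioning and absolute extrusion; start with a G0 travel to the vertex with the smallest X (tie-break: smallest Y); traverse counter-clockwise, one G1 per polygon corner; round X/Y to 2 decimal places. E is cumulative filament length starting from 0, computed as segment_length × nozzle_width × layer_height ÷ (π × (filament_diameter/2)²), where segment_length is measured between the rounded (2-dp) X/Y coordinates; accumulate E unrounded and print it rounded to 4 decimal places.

G0 X10.50 Y-2.50 Z18.56
G1 X25.50 Y-2.50 E0.4989
G1 X25.50 Y15.00 E1.0810
G1 X10.50 Y15.00 E1.5799
G1 X10.50 Y-2.50 E2.1619

At z = 18.56 mm: the cylinder does not reach this height (z outside [0, 16]); the 15×17.5 cube at (10.5, -2.5) contributes its full rectangle; Taking the union: only the 15×17.5 cube at (10.5, -2.5) is present, so the union is just that shape — 1 connected region. The outline is a single polygon with 4 vertices. Extrusion per mm of travel: 0.25 × 0.32 / (π × 0.875²) = 0.033260. Accumulating E over each segment gives final E = 2.1619.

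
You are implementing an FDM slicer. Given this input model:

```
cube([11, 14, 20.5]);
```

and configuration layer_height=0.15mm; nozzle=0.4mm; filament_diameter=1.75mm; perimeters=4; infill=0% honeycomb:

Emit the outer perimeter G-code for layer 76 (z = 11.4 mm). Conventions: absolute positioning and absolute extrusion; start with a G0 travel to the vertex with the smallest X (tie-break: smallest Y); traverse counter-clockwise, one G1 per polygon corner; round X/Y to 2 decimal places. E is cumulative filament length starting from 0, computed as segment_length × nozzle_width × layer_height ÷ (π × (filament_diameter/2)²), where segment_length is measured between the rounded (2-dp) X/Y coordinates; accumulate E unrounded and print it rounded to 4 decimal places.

G0 X0.00 Y0.00 Z11.40
G1 X11.00 Y0.00 E0.2744
G1 X11.00 Y14.00 E0.6236
G1 X0.00 Y14.00 E0.8980
G1 X0.00 Y0.00 E1.2473

At z = 11.4 mm: the 11×14 cube contributes its full rectangle. The outline is a single polygon with 4 vertices. Extrusion per mm of travel: 0.4 × 0.15 / (π × 0.875²) = 0.024945. Accumulating E over each segment gives final E = 1.2473.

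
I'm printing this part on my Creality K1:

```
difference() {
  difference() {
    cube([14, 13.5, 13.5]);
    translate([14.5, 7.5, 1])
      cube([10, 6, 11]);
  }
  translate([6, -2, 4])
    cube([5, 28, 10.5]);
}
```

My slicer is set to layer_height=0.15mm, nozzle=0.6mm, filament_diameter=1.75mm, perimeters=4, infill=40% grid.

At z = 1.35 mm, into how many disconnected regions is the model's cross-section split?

At z = 1.35 mm: the cube is present — its section is the full 14×13.5 rectangle; the cube at (14.5, 7.5) (footprint 10×6) is included at this height; Subtracting the remaining from the first: starting from the 14×13.5 cube, the 10×6 cube at (14.5, 7.5) misses the remaining region (no effect) — 1 connected region; the cube at (6, -2) is absent (z outside [4, 14.5]); Taking the first minus the rest: none of the subtracted shapes is present at this height, so that combined region is unchanged — 1 connected region. The result has 1 disconnected region.

1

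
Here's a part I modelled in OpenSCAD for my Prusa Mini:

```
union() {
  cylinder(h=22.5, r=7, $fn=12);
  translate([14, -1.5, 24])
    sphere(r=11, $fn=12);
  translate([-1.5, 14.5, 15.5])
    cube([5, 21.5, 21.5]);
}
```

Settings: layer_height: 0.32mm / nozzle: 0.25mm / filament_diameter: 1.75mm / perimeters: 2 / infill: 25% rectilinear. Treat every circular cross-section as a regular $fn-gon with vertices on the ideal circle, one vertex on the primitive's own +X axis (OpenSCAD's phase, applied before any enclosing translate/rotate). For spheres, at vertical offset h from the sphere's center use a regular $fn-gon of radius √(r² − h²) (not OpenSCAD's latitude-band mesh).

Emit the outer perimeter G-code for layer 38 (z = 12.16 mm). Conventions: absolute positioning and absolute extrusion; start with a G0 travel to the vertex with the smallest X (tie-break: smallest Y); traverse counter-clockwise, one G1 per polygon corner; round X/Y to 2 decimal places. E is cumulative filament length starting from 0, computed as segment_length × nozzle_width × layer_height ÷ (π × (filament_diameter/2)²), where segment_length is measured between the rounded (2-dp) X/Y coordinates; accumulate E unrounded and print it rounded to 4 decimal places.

G0 X-7.00 Y0.00 Z12.16
G1 X-6.06 Y-3.50 E0.1205
G1 X-3.50 Y-6.06 E0.2410
G1 X0.00 Y-7.00 E0.3615
G1 X3.50 Y-6.06 E0.4820
G1 X6.06 Y-3.50 E0.6024
G1 X7.00 Y0.00 E0.7230
G1 X6.06 Y3.50 E0.8435
G1 X3.50 Y6.06 E0.9639
G1 X0.00 Y7.00 E1.0845
G1 X-3.50 Y6.06 E1.2050
G1 X-6.06 Y3.50 E1.3254
G1 X-7.00 Y0.00 E1.4459

At z = 12.16 mm: the r=7 cylinder gives a regular 12-gon of circumradius 7 (constant along its height); the sphere at (14, -1.5) is not intersected at this z (|z−center|=11.840 > r=11); the cube at (-1.5, 14.5) is absent (z outside [15.5, 37]); Merging all regions: only the r=7 cylinder is present, so the union is just that shape — 1 connected region. The outline is a single polygon with 12 vertices. Extrusion per mm of travel: 0.25 × 0.32 / (π × 0.875²) = 0.033260. Accumulating E over each segment gives final E = 1.4459.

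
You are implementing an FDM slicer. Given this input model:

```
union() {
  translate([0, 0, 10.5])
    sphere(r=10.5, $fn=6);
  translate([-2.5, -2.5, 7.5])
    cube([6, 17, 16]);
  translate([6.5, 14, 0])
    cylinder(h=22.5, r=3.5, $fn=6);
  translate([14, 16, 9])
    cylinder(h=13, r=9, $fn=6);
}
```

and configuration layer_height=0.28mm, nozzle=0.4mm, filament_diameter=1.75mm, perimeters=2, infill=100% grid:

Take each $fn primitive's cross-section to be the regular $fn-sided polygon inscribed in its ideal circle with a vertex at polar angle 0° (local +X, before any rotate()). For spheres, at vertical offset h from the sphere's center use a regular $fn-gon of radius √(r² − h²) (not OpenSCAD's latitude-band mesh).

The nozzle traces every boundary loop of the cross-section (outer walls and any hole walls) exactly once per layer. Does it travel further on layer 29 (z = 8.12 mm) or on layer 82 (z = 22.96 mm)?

Layer 29 (z = 8.12): the r=10.5 sphere contributes a regular 6-gon of circumradius √(10.5²−2.38²) = 10.227 (perimeter = 2·6·10.227·sin(180°/6) = 61.36 mm); the 6×17 cube at (-2.5, -2.5) contributes its full rectangle (perimeter 46.00 mm); the cylinder at (6.5, 14): section is a regular 6-gon, circumradius r=3.5 (perimeter = 2·6·3.500·sin(180°/6) = 21.00 mm); the cylinder at (14, 16) does not reach this height (z outside [9, 22]); Taking the union: the regions partially overlap (shared area 68.53 mm²), so the edge portions inside another operand are dropped and the merged outline is re-measured after clipping — boundary = 90.49 mm. So its perimeter = 90.49 mm. Layer 82 (z = 22.96): the sphere is not intersected at this z (|z−center|=12.460 > r=10.5); the cube at (-2.5, -2.5) is present — its section is the full 6×17 rectangle (perimeter 46.00 mm); the cylinder at (6.5, 14) is not intersected at this z (z outside [0, 22.5]); the cylinder at (14, 16) does not reach this height (z outside [9, 22]); Merging all regions: only the 6×17 cube at (-2.5, -2.5) is present, so the union is just that shape — boundary = 46.00 mm. So its perimeter = 46.00 mm. Layer 29 is larger (90.49 vs 46.00 mm).

layer 29 (z = 8.12 mm)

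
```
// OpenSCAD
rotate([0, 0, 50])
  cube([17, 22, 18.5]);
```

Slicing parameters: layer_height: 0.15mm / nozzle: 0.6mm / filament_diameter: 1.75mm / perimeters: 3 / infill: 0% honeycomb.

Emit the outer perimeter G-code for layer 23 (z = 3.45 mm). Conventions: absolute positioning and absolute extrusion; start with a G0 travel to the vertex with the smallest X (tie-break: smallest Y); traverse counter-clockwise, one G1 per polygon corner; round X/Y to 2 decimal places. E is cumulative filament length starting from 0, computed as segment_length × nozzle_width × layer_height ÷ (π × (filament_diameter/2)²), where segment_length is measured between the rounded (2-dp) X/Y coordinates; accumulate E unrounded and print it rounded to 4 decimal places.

G0 X-16.85 Y14.14 Z3.45
G1 X0.00 Y0.00 E0.8231
G1 X10.93 Y13.02 E1.4592
G1 X-5.93 Y27.16 E2.2825
G1 X-16.85 Y14.14 E2.9184

At z = 3.45 mm: the 17×22 cube contributes its full rectangle; (rotated 50° about Z; rotation is an isometry so areas/perimeters/island counts are preserved). The outline is a single polygon with 4 vertices. Extrusion per mm of travel: 0.6 × 0.15 / (π × 0.875²) = 0.037418. Accumulating E over each segment gives final E = 2.9184.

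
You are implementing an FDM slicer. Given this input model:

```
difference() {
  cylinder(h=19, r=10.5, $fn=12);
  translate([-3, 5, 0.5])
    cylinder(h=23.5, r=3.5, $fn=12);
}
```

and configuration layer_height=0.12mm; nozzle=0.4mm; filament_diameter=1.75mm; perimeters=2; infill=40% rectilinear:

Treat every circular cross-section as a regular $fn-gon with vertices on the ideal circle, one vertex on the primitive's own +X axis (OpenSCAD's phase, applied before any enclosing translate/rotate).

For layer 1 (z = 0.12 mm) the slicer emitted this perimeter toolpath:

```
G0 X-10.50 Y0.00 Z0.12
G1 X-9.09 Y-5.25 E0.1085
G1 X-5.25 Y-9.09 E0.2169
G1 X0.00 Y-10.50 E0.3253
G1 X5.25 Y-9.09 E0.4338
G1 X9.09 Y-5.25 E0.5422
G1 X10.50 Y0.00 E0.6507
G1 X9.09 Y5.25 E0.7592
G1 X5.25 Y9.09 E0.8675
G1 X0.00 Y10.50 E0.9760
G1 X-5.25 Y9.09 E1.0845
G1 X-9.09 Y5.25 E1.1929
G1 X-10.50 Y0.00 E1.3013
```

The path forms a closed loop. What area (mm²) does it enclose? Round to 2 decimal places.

330.63 mm²

Apply the shoelace formula to the sequence of (X, Y) vertices; enclosed area = 330.63 mm².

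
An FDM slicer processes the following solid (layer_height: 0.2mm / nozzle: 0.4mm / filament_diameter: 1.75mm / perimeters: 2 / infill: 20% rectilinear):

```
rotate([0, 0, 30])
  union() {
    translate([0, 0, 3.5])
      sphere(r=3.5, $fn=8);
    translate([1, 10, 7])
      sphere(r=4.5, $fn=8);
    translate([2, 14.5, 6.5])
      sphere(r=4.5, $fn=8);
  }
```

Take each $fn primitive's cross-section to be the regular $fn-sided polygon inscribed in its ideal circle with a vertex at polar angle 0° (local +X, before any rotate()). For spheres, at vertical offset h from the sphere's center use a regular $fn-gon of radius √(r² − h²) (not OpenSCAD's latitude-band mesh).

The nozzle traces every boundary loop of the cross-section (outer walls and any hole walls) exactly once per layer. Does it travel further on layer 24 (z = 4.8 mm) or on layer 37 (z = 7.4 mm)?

Layer 24 (z = 4.8): the r=3.5 sphere slices to a regular 8-gon of circumradius 3.250 (√(r²−h²) with h=1.3 from center) (perimeter = 2·8·3.250·sin(180°/8) = 19.90 mm); the r=4.5 sphere at (1, 10) contributes a regular 8-gon of circumradius √(4.5²−2.2²) = 3.926 (perimeter = 2·8·3.926·sin(180°/8) = 24.04 mm); the r=4.5 sphere at (2, 14.5) contributes a regular 8-gon of circumradius √(4.5²−1.7²) = 4.167 (perimeter = 2·8·4.167·sin(180°/8) = 25.51 mm); Combining (union): the regions partially overlap (shared area 13.08 mm²), so the edge portions inside another operand are dropped and the merged outline is re-measured after clipping — boundary = 54.95 mm; (whole slice rotated 30° about Z — lengths, areas and connectivity unchanged). So its perimeter = 54.95 mm. Layer 37 (z = 7.4): the sphere does not reach this height (|z−center|=3.900 > r=3.5); the sphere at (1, 10): section is a regular 8-gon, circumradius = √(r²−h²) = √(4.5²−0.4²) = 4.482 (perimeter = 2·8·4.482·sin(180°/8) = 27.44 mm); the sphere at (2, 14.5): section is a regular 8-gon, circumradius = √(r²−h²) = √(4.5²−0.9²) = 4.409 (perimeter = 2·8·4.409·sin(180°/8) = 27.00 mm); Merging all regions: the regions partially overlap (shared area 18.93 mm²), so the edge portions inside another operand are dropped and the merged outline is re-measured after clipping — boundary = 37.24 mm; (whole slice rotated 30° about Z — lengths, areas and connectivity unchanged). So its perimeter = 37.24 mm. Layer 24 is larger (54.95 vs 37.24 mm).

layer 24 (z = 4.8 mm)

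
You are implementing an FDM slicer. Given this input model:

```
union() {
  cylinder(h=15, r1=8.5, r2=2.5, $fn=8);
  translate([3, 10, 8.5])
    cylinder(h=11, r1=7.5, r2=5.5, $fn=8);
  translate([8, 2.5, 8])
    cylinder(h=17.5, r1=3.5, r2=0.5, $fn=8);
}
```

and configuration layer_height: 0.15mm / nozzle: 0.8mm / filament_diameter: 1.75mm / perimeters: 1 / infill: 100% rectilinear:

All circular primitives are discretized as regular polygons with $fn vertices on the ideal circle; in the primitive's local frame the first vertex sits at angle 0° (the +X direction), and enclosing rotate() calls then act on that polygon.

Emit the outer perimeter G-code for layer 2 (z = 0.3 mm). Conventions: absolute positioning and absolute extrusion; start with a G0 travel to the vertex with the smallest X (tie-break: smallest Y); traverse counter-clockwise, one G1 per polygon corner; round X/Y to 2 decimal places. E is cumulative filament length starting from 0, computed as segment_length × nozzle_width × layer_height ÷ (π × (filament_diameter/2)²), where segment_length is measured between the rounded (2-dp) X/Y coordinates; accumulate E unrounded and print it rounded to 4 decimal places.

G0 X-8.38 Y0.00 Z0.30
G1 X-5.93 Y-5.93 E0.3201
G1 X0.00 Y-8.38 E0.6402
G1 X5.93 Y-5.93 E0.9603
G1 X8.38 Y0.00 E1.2804
G1 X5.93 Y5.93 E1.6005
G1 X0.00 Y8.38 E1.9206
G1 X-5.93 Y5.93 E2.2407
G1 X-8.38 Y0.00 E2.5608

At z = 0.3 mm: the cone contributes a regular 8-gon of circumradius 8.380 (interpolated between r1=8.5 and r2=2.5 at t=0.020); the cone at (3, 10) is absent (z outside [8.5, 19.5]); the cone at (8, 2.5) does not reach this height (z outside [8, 25.5]); Combining (union): only the cone is present, so the union is just that shape — 1 connected region. The outline is a single polygon with 8 vertices. Extrusion per mm of travel: 0.8 × 0.15 / (π × 0.875²) = 0.049890. Accumulating E over each segment gives final E = 2.5608.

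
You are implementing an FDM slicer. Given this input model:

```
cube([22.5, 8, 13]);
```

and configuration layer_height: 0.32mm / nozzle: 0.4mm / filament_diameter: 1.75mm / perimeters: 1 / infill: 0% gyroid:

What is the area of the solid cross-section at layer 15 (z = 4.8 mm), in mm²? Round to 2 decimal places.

180.00 mm²

At z = 4.8 mm: the cube (footprint 22.5×8) is included at this height (area 180.00 mm²). Overall, the cross-section is a single solid region. Net area = 180.00 mm².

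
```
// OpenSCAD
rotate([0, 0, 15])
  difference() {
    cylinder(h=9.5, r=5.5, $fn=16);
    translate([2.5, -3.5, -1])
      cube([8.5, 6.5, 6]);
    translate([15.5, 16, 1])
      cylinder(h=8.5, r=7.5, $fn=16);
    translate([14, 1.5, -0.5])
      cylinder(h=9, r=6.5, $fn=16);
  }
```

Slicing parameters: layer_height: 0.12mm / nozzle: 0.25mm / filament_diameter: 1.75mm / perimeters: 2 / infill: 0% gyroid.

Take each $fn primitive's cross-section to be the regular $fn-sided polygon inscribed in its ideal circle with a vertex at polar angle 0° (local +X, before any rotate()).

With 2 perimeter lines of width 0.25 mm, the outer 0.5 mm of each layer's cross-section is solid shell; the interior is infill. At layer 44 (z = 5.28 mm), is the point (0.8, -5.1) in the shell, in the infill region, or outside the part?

shell

At z = 5.28 mm: the r=5.5 cylinder gives a regular 16-gon of circumradius 5.5 (constant along its height); the cube at (2.5, -3.5) is absent (z outside [-1, 5]); the r=7.5 cylinder at (15.5, 16) gives a regular 16-gon of circumradius 7.5 (constant along its height); the cylinder at (14, 1.5): section is a regular 16-gon, circumradius r=6.5; Subtracting the remaining from the first: starting from the r=5.5 cylinder, the r=7.5 cylinder at (15.5, 16) misses the remaining region (no effect); the r=6.5 cylinder at (14, 1.5) misses the remaining region (no effect) — 1 connected region; (whole slice rotated 15° about Z — lengths, areas and connectivity unchanged). Overall, the cross-section is a single solid region. Undo the 15° rotation: the query point maps to (-0.547, -5.133) in the un-rotated model frame. The nearest boundary edge runs (-0.00, -5.50)→(-2.10, -5.08); distance from the point to it = 0.25 mm. The point is inside the cross-section, 0.25 mm from the nearest boundary — within the 0.5 mm shell band (2 × 0.25).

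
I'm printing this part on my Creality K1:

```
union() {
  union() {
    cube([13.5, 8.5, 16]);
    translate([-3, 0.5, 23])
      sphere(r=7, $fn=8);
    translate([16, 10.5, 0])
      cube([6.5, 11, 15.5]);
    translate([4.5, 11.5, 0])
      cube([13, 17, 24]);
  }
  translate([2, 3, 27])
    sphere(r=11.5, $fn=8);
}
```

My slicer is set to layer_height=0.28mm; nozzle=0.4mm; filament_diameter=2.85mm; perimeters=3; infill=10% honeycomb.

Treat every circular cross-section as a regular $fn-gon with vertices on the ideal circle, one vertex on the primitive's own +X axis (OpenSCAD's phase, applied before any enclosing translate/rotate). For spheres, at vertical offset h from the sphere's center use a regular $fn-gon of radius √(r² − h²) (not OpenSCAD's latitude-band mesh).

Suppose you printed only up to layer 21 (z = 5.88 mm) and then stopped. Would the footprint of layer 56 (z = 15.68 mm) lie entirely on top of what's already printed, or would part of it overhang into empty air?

Compare the two slices. At z = 5.88: the cube is present — its section is the full 13.5×8.5 rectangle (area 114.75 mm²); the sphere at (-3, 0.5) does not reach this height (|z−center|=17.120 > r=7); the cube at (16, 10.5) (footprint 6.5×11) is included at this height (area 71.50 mm²); the cube at (4.5, 11.5) (footprint 13×17) is included at this height (area 221.00 mm²); Taking the union: the regions partially overlap — summed areas 407.25 mm² minus the doubly-counted overlap 15.00 mm² gives 392.25 mm² — area = 392.25 mm²; the sphere at (2, 3) does not reach this height (|z−center|=21.120 > r=11.5); Merging all regions: only the result so far is present, so the union is just that shape — area = 392.25 mm². At z = 15.68: the cube is present — its section is the full 13.5×8.5 rectangle (area 114.75 mm²); the sphere at (-3, 0.5) is absent (|z−center|=7.320 > r=7); the cube at (16, 10.5) is not intersected at this z (z outside [0, 15.5]); the cube at (4.5, 11.5) is present — its section is the full 13×17 rectangle (area 221.00 mm²); Merging all regions: the 2 present regions are separate (no shared area or edge), so areas and boundary lengths simply add and each stays a separate island — area = 335.75 mm²; the r=11.5 sphere at (2, 3) contributes a regular 8-gon of circumradius √(11.5²−11.32²) = 2.027 (area = (8/2)·2.027²·sin(360°/8) = 11.62 mm²); Combining (union): the regions partially overlap — summed areas 347.37 mm² minus the doubly-counted overlap 11.62 mm² gives 335.75 mm² — area = 335.75 mm². Checking containment: the cross-section at z = 15.68 is a subset of the cross-section at z = 5.88.

entirely on top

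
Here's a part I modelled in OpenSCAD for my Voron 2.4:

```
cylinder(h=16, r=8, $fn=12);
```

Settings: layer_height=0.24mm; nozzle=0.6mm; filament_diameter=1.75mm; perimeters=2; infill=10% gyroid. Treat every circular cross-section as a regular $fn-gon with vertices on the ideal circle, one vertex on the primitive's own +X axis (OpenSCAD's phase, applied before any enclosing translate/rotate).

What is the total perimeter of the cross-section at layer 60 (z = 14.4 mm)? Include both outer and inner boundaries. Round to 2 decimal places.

49.69 mm

At z = 14.4 mm: the cylinder: section is a regular 12-gon, circumradius r=8 (perimeter = 2·12·8.000·sin(180°/12) = 49.69 mm). Overall, the cross-section is a single solid region. Total boundary length (outer) = 49.69 mm.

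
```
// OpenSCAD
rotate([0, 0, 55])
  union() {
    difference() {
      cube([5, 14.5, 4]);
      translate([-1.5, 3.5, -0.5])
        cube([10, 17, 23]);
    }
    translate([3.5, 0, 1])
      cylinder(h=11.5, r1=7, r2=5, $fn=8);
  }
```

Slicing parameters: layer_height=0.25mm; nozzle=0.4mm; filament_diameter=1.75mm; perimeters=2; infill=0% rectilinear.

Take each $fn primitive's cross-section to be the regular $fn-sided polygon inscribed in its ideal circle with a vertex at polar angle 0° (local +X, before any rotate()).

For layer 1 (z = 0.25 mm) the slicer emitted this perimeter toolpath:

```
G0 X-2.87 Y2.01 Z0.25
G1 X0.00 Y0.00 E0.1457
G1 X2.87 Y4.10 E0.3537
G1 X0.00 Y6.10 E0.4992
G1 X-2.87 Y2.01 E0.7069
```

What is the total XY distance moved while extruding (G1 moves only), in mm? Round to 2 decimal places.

17.00 mm

Sum the Euclidean lengths of each G1 segment: total = 17.00 mm.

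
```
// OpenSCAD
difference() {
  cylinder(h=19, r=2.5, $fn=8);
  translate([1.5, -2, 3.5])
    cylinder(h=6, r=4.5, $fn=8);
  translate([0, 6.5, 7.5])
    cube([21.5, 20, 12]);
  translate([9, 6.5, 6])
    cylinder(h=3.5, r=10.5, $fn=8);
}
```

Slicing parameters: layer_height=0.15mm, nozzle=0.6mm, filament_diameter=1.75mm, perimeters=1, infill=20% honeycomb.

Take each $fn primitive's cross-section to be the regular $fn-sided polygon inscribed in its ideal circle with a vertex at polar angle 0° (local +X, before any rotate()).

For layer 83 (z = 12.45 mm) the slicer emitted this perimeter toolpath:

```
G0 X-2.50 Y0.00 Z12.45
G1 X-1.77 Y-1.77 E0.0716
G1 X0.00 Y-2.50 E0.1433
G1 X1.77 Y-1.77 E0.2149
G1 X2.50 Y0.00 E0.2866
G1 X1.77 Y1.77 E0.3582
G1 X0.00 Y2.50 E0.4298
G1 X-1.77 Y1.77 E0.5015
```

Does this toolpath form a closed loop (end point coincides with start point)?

no

Start point (G0): (-2.50, 0.00). End point (last G1): the path does not return to the start — open.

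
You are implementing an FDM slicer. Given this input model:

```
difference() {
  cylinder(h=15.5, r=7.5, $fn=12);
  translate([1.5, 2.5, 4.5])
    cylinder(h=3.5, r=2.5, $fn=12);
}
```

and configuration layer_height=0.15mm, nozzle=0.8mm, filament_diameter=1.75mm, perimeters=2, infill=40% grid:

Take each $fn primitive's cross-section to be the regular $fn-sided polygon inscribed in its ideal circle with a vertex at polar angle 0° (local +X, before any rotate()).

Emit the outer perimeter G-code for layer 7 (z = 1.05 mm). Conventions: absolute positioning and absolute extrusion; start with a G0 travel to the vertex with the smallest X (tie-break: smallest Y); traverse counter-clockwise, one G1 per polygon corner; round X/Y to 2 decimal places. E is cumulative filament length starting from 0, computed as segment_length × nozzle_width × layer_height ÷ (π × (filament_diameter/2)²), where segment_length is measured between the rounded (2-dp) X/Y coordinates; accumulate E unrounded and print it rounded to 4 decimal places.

At z = 1.05 mm: the r=7.5 cylinder gives a regular 12-gon of circumradius 7.5 (constant along its height); the cylinder at (1.5, 2.5) does not reach this height (z outside [4.5, 8]); After the difference (first − rest): none of the subtracted shapes is present at this height, so the r=7.5 cylinder is unchanged — 1 connected region. The outline is a single polygon with 12 vertices. Extrusion per mm of travel: 0.8 × 0.15 / (π × 0.875²) = 0.049890. Accumulating E over each segment gives final E = 2.3251.

G0 X-7.50 Y0.00 Z1.05
G1 X-6.50 Y-3.75 E0.1936
G1 X-3.75 Y-6.50 E0.3877
G1 X0.00 Y-7.50 E0.5813
G1 X3.75 Y-6.50 E0.7749
G1 X6.50 Y-3.75 E0.9689
G1 X7.50 Y0.00 E1.1626
G1 X6.50 Y3.75 E1.3562
G1 X3.75 Y6.50 E1.5502
G1 X0.00 Y7.50 E1.7438
G1 X-3.75 Y6.50 E1.9375
G1 X-6.50 Y3.75 E2.1315
G1 X-7.50 Y0.00 E2.3251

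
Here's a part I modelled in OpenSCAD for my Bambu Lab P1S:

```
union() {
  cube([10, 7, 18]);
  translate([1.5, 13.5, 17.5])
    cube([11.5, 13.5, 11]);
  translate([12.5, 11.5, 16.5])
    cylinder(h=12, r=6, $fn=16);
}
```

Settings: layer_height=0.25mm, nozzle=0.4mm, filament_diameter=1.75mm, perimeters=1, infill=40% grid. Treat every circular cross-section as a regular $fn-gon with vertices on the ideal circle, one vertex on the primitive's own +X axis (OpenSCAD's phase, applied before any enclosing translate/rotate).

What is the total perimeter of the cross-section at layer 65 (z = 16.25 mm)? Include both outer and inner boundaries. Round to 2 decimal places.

At z = 16.25 mm: the cube is present — its section is the full 10×7 rectangle (perimeter 34.00 mm); the cube at (1.5, 13.5) is not intersected at this z (z outside [17.5, 28.5]); the cylinder at (12.5, 11.5) is not intersected at this z (z outside [16.5, 28.5]); Taking the union: only the 10×7 cube is present, so the union is just that shape — boundary = 34.00 mm. Overall, the cross-section is a single solid region. Total boundary length (outer) = 34.00 mm.

34.00 mm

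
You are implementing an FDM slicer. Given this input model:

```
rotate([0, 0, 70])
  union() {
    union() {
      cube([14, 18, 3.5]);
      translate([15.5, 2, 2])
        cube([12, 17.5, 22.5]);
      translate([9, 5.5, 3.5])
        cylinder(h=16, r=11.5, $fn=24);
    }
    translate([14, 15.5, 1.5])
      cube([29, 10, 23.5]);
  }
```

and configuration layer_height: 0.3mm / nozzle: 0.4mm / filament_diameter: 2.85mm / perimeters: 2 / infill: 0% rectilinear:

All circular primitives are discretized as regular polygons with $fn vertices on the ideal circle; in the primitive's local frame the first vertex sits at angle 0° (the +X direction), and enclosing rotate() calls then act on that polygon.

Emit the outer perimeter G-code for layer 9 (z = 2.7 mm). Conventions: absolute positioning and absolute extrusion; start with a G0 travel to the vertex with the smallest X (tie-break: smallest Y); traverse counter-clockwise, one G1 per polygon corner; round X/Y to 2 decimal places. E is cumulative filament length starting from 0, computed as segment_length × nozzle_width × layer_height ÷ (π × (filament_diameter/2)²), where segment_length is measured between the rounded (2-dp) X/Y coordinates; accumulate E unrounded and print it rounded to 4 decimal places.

G0 X-19.17 Y21.88 Z2.70
G1 X-12.13 Y19.31 E0.1410
G1 X-16.91 Y6.16 E0.4042
G1 X0.00 Y0.00 E0.7427
G1 X4.79 Y13.16 E1.0061
G1 X-9.78 Y18.46 E1.2978
G1 X-9.26 Y19.87 E1.3260
G1 X3.42 Y15.25 E1.5799
G1 X7.53 Y26.53 E1.8057
G1 X-5.16 Y31.14 E2.0597
G1 X0.14 Y45.71 E2.3513
G1 X-9.26 Y49.13 E2.5395
G1 X-19.17 Y21.88 E3.0849

At z = 2.7 mm: the 14×18 cube contributes its full rectangle; the cube at (15.5, 2) is present — its section is the full 12×17.5 rectangle; the cylinder at (9, 5.5) is absent (z outside [3.5, 19.5]); Combining (union): the 2 present regions are separate (no shared area or edge), so areas and boundary lengths simply add and each stays a separate island — 2 connected regions; the cube at (14, 15.5) (footprint 29×10) is included at this height; Combining (union): the regions partially overlap (shared area 48.00 mm²), so overlapping operands fuse into one piece — 1 connected region; (rotated 70° about Z; rotation is an isometry so areas/perimeters/island counts are preserved). The outline is a single polygon with 12 vertices. Extrusion per mm of travel: 0.4 × 0.3 / (π × 1.425²) = 0.018811. Accumulating E over each segment gives final E = 3.0849.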